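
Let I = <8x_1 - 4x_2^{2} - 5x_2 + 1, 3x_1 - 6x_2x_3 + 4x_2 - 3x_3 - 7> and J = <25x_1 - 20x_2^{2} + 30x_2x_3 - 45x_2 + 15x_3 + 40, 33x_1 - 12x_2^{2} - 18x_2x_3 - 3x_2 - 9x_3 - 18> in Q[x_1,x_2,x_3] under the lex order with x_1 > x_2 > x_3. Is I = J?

Yes, the ideals are equal.

For a fixed monomial order, each ideal has a unique reduced Gröbner basis; comparing bases decides equality.
Buchberger on the first generating set:
f_1 = 8x_1 - 4x_2^{2} - 5x_2 + 1, LT = x_1.
f_2 = 3x_1 - 6x_2x_3 + 4x_2 - 3x_3 - 7, LT = x_1.

S(f_1,f_2): lcm = x_1. S = -\tfrac{1}{2}x_2^{2} + 2x_2x_3 - \tfrac{47}{24}x_2 + x_3 + \tfrac{59}{24}.
  leading term x_2^{2}: no divisor's leading term divides it; move -\tfrac{1}{2}x_2^{2} to the remainder.
  leading term x_2x_3: no divisor's leading term divides it; move 2x_2x_3 to the remainder.
  leading term x_2: no divisor's leading term divides it; move -\tfrac{47}{24}x_2 to the remainder.
  leading term x_3: no divisor's leading term divides it; move x_3 to the remainder.
  leading term 1: no divisor's leading term divides it; move \tfrac{59}{24} to the remainder.
  remainder -\tfrac{1}{2}x_2^{2} + 2x_2x_3 - \tfrac{47}{24}x_2 + x_3 + \tfrac{59}{24} ≠ 0; add g_3 = -\tfrac{1}{2}x_2^{2} + 2x_2x_3 - \tfrac{47}{24}x_2 + x_3 + \tfrac{59}{24} to the basis.

S(f_1,g_3): leading monomials are coprime, so the S-polynomial reduces to 0 (Buchberger's first criterion).
S(f_2,g_3): leading monomials are coprime, so the S-polynomial reduces to 0 (Buchberger's first criterion).
Every S-polynomial of the final basis reduces to 0, so we have a Gröbner basis.
Inter-reduce: drop elements whose leading term is divisible by another's, tail-reduce, and make monic.
Reduced Gröbner basis: {x_1 - 2x_2x_3 + \tfrac{4}{3}x_2 - x_3 - \tfrac{7}{3}, x_2^{2} - 4x_2x_3 + \tfrac{47}{12}x_2 - 2x_3 - \tfrac{59}{12}}.

Buchberger on the second generating set:
h_1 = 25x_1 - 20x_2^{2} + 30x_2x_3 - 45x_2 + 15x_3 + 40, LT = x_1.
h_2 = 33x_1 - 12x_2^{2} - 18x_2x_3 - 3x_2 - 9x_3 - 18, LT = x_1.

S(h_1,h_2): lcm = x_1. S = -\tfrac{24}{55}x_2^{2} + \tfrac{96}{55}x_2x_3 - \tfrac{94}{55}x_2 + \tfrac{48}{55}x_3 + \tfrac{118}{55}.
  leading term x_2^{2}: no divisor's leading term divides it; move -\tfrac{24}{55}x_2^{2} to the remainder.
  leading term x_2x_3: no divisor's leading term divides it; move \tfrac{96}{55}x_2x_3 to the remainder.
  leading term x_2: no divisor's leading term divides it; move -\tfrac{94}{55}x_2 to the remainder.
  leading term x_3: no divisor's leading term divides it; move \tfrac{48}{55}x_3 to the remainder.
  leading term 1: no divisor's leading term divides it; move \tfrac{118}{55} to the remainder.
  remainder -\tfrac{24}{55}x_2^{2} + \tfrac{96}{55}x_2x_3 - \tfrac{94}{55}x_2 + \tfrac{48}{55}x_3 + \tfrac{118}{55} ≠ 0; add k_3 = -\tfrac{24}{55}x_2^{2} + \tfrac{96}{55}x_2x_3 - \tfrac{94}{55}x_2 + \tfrac{48}{55}x_3 + \tfrac{118}{55} to the basis.

S(h_1,k_3): leading monomials are coprime, so the S-polynomial reduces to 0 (Buchberger's first criterion).
S(h_2,k_3): leading monomials are coprime, so the S-polynomial reduces to 0 (Buchberger's first criterion).
Every S-polynomial of the final basis reduces to 0, so we have a Gröbner basis.
Inter-reduce: drop elements whose leading term is divisible by another's, tail-reduce, and make monic.
Reduced Gröbner basis: {x_1 - 2x_2x_3 + \tfrac{4}{3}x_2 - x_3 - \tfrac{7}{3}, x_2^{2} - 4x_2x_3 + \tfrac{47}{12}x_2 - 2x_3 - \tfrac{59}{12}}.

The two bases agree; hence the ideals are identical.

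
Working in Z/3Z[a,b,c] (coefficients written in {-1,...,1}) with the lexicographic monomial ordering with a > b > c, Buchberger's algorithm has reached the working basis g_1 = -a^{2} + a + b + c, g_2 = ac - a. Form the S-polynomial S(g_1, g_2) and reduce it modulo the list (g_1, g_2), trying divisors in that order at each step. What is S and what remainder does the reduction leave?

lcm(LM(g_1), LM(g_2)) = a^{2}c.
S = (lcm/LT(g_1))·g_1 − (lcm/LT(g_2))·g_2 = a^{2} - ac - bc - c^{2}.
Reduce S modulo (g_1, g_2) in that order:
  leading term a^{2}: subtract (-1)·g_1 from a^{2} - ac - bc - c^{2} → -ac + a - bc + b - c^{2} + c
  leading term ac: subtract (-1)·g_2 from -ac + a - bc + b - c^{2} + c → -bc + b - c^{2} + c
  leading term bc: no divisor's leading term divides it; move -bc to the remainder.
  leading term b: no divisor's leading term divides it; move b to the remainder.
  leading term c^{2}: no divisor's leading term divides it; move -c^{2} to the remainder.
  leading term c: no divisor's leading term divides it; move c to the remainder.
The remainder -bc + b - c^{2} + c is nonzero, so it would be added as the next basis element.

S(g_1, g_2) = a^{2} - ac - bc - c^{2}; remainder on division = -bc + b - c^{2} + c.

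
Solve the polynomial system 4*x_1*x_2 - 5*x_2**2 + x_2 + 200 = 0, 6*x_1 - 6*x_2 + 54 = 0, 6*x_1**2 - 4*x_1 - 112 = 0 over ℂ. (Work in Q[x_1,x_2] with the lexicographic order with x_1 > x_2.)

{(-4, 5)}

Compute a lex Gröbner basis by Buchberger's algorithm.
f_1 = 4*x_1*x_2 - 5*x_2**2 + x_2 + 200, LT = x_1*x_2.
f_2 = 6*x_1 - 6*x_2 + 54, LT = x_1.
f_3 = 6*x_1**2 - 4*x_1 - 112, LT = x_1**2.

S(f_1,f_2): lcm = x_1*x_2. S = -1/4*x_2**2 - 35/4*x_2 + 50.
  reduce S modulo (f_1, f_2, f_3):
  remainder -1/4*x_2**2 - 35/4*x_2 + 50 ≠ 0; add h_4 = -1/4*x_2**2 - 35/4*x_2 + 50 to the basis.

S(f_1,f_3): lcm = x_1**2*x_2. S = -5/4*x_1*x_2**2 + 11/12*x_1*x_2 + 50*x_1 + 56/3*x_2.
  reduce S modulo (f_1, f_2, f_3, h_4):
  remainder -6440/3*x_2 + 32200/3 ≠ 0; add h_5 = -6440/3*x_2 + 32200/3 to the basis.

The other S-polynomials (S(f_2,f_3), S(f_1,h_4), S(f_2,h_4), S(f_3,h_4), S(f_1,h_5), S(f_2,h_5), S(f_3,h_5), S(h_4,h_5)) all reduce to 0 modulo the current basis, so we have a Gröbner basis.
Inter-reduce: drop elements whose leading term is divisible by another's, tail-reduce, and make monic.
Reduced Gröbner basis: {x_1 + 4, x_2 - 5}.

The lex basis is triangular: the last element involves only x_2. Solving x_2 - 5 = 0 gives x_2 ∈ {5}; substituting each value into the earlier elements determines the remaining variables.
  x_2 = 5: the earlier basis element becomes x_1 + 4 = 0, giving x_1 = -4 — point (-4, 5).
This is the nonlinear analogue of row-reducing a linear system.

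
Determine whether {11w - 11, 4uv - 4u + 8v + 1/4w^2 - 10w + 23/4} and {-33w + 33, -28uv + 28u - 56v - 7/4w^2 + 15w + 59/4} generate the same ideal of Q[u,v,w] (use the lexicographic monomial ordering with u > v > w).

Since reduced Gröbner bases are canonical representatives of ideals under a given ordering, it suffices to compute and compare them.
Buchberger on the first generating set:
f_1 = 11w - 11, LT = w.
f_2 = 4uv - 4u + 8v + 1/4w^2 - 10w + 23/4, LT = uv.

The S-polynomials (S(f_1,f_2)) all reduce to 0 modulo the current basis, so we have a Gröbner basis.
Inter-reduce: drop elements whose leading term is divisible by another's, tail-reduce, and make monic.
Reduced Gröbner basis: {uv - u + 2v - 1, w - 1}.

Buchberger on the second generating set:
h_1 = -33w + 33, LT = w.
h_2 = -28uv + 28u - 56v - 7/4w^2 + 15w + 59/4, LT = uv.

The S-polynomials (S(h_1,h_2)) all reduce to 0 modulo the current basis, so we have a Gröbner basis.
Inter-reduce: drop elements whose leading term is divisible by another's, tail-reduce, and make monic.
Reduced Gröbner basis: {uv - u + 2v - 1, w - 1}.

Same reduced basis, so the two generating sets span the same ideal.

Yes, the ideals are equal.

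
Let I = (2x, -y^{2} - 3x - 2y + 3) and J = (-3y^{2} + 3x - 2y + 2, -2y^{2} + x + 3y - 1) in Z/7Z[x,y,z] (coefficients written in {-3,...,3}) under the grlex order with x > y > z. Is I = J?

No, the ideals differ.

For a fixed monomial order, each ideal has a unique reduced Gröbner basis; comparing bases decides equality.
Buchberger on the first generating set:
f_1 = 2x, LT = x.
f_2 = -y^{2} - 3x - 2y + 3, LT = y^{2}.

The S-polynomials (S(f_1,f_2)) all reduce to 0 modulo the current basis, so we have a Gröbner basis.
Inter-reduce: drop elements whose leading term is divisible by another's, tail-reduce, and make monic.
Reduced Gröbner basis: {y^{2} + 2y - 3, x}.

Buchberger on the second generating set:
h_1 = -3y^{2} + 3x - 2y + 2, LT = y^{2}.
h_2 = -2y^{2} + x + 3y - 1, LT = y^{2}.

S(h_1,h_2): lcm = y^{2}. S = 3x + y.
  leading term x: no divisor's leading term divides it; move 3x to the remainder.
  leading term y: no divisor's leading term divides it; move y to the remainder.
  remainder 3x + y ≠ 0; add k_3 = 3x + y to the basis.

The other S-polynomials (S(h_1,k_3), S(h_2,k_3)) all reduce to 0 modulo the current basis, so we have a Gröbner basis.
Inter-reduce: drop elements whose leading term is divisible by another's, tail-reduce, and make monic.
Reduced Gröbner basis: {y^{2} + y - 3, x - 2y}.

These differ, so the ideals are not equal.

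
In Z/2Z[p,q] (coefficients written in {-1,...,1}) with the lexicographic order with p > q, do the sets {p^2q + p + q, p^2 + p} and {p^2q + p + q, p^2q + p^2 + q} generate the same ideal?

Yes, the ideals are equal.

For a fixed monomial order, each ideal has a unique reduced Gröbner basis; comparing bases decides equality.
Buchberger on the first generating set:
f_1 = p^2q + p + q, LT = p^2q.
f_2 = p^2 + p, LT = p^2.

S(f_1,f_2): lcm = p^2q. S = pq + p + q.
  leading term pq: no divisor's leading term divides it; move pq to the remainder.
  leading term p: no divisor's leading term divides it; move p to the remainder.
  leading term q: no divisor's leading term divides it; move q to the remainder.
  remainder pq + p + q ≠ 0; add g_3 = pq + p + q to the basis.

S(f_1,g_3): lcm = p^2q. S = p^2 + pq + p + q.
  leading term p^2: subtract (1)·f_2 from p^2 + pq + p + q → pq + q
  leading term pq: subtract (1)·g_3 from pq + q → p
  leading term p: no divisor's leading term divides it; move p to the remainder.
  remainder p ≠ 0; add g_4 = p to the basis.

S(f_2,g_3): lcm = p^2q. S = p^2.
  leading term p^2: subtract (1)·f_2 from p^2 → p
  leading term p: subtract (1)·g_4 from p → 0
  remainder 0.

S(f_1,g_4): lcm = p^2q. S = p + q.
  leading term p: subtract (1)·g_4 from p + q → q
  leading term q: no divisor's leading term divides it; move q to the remainder.
  remainder q ≠ 0; add g_5 = q to the basis.

S(f_2,g_4): lcm = p^2. S = p.
  leading term p: subtract (1)·g_4 from p → 0
  remainder 0.

S(g_3,g_4): lcm = pq. S = p + q.
  leading term p: subtract (1)·g_4 from p + q → q
  leading term q: subtract (1)·g_5 from q → 0
  remainder 0.

S(f_1,g_5): lcm = p^2q. S = p + q.
  leading term p: subtract (1)·g_4 from p + q → q
  leading term q: subtract (1)·g_5 from q → 0
  remainder 0.

S(f_2,g_5): leading monomials are coprime, so the S-polynomial reduces to 0 (Buchberger's first criterion).
S(g_3,g_5): lcm = pq. S = p + q.
  leading term p: subtract (1)·g_4 from p + q → q
  leading term q: subtract (1)·g_5 from q → 0
  remainder 0.

S(g_4,g_5): leading monomials are coprime, so the S-polynomial reduces to 0 (Buchberger's first criterion).
Every S-polynomial of the final basis reduces to 0, so we have a Gröbner basis.
Inter-reduce: drop elements whose leading term is divisible by another's, tail-reduce, and make monic.
Reduced Gröbner basis: {p, q}.

Buchberger on the second generating set:
h_1 = p^2q + p + q, LT = p^2q.
h_2 = p^2q + p^2 + q, LT = p^2q.

S(h_1,h_2): lcm = p^2q. S = p^2 + p.
  leading term p^2: no divisor's leading term divides it; move p^2 to the remainder.
  leading term p: no divisor's leading term divides it; move p to the remainder.
  remainder p^2 + p ≠ 0; add k_3 = p^2 + p to the basis.

S(h_1,k_3): lcm = p^2q. S = pq + p + q.
  leading term pq: no divisor's leading term divides it; move pq to the remainder.
  leading term p: no divisor's leading term divides it; move p to the remainder.
  leading term q: no divisor's leading term divides it; move q to the remainder.
  remainder pq + p + q ≠ 0; add k_4 = pq + p + q to the basis.

S(h_2,k_3): lcm = p^2q. S = p^2 + pq + q.
  leading term p^2: subtract (1)·k_3 from p^2 + pq + q → pq + p + q
  leading term pq: subtract (1)·k_4 from pq + p + q → 0
  remainder 0.

S(h_1,k_4): lcm = p^2q. S = p^2 + pq + p + q.
  leading term p^2: subtract (1)·k_3 from p^2 + pq + p + q → pq + q
  leading term pq: subtract (1)·k_4 from pq + q → p
  leading term p: no divisor's leading term divides it; move p to the remainder.
  remainder p ≠ 0; add k_5 = p to the basis.

S(h_2,k_4): lcm = p^2q. S = pq + q.
  leading term pq: subtract (1)·k_4 from pq + q → p
  leading term p: subtract (1)·k_5 from p → 0
  remainder 0.

S(k_3,k_4): lcm = p^2q. S = p^2.
  leading term p^2: subtract (1)·k_3 from p^2 → p
  leading term p: subtract (1)·k_5 from p → 0
  remainder 0.

S(h_1,k_5): lcm = p^2q. S = p + q.
  leading term p: subtract (1)·k_5 from p + q → q
  leading term q: no divisor's leading term divides it; move q to the remainder.
  remainder q ≠ 0; add k_6 = q to the basis.

S(h_2,k_5): lcm = p^2q. S = p^2 + q.
  leading term p^2: subtract (1)·k_3 from p^2 + q → p + q
  leading term p: subtract (1)·k_5 from p + q → q
  leading term q: subtract (1)·k_6 from q → 0
  remainder 0.

S(k_3,k_5): lcm = p^2. S = p.
  leading term p: subtract (1)·k_5 from p → 0
  remainder 0.

S(k_4,k_5): lcm = pq. S = p + q.
  leading term p: subtract (1)·k_5 from p + q → q
  leading term q: subtract (1)·k_6 from q → 0
  remainder 0.

S(h_1,k_6): lcm = p^2q. S = p + q.
  leading term p: subtract (1)·k_5 from p + q → q
  leading term q: subtract (1)·k_6 from q → 0
  remainder 0.

S(h_2,k_6): lcm = p^2q. S = p^2 + q.
  leading term p^2: subtract (1)·k_3 from p^2 + q → p + q
  leading term p: subtract (1)·k_5 from p + q → q
  leading term q: subtract (1)·k_6 from q → 0
  remainder 0.

S(k_3,k_6): leading monomials are coprime, so the S-polynomial reduces to 0 (Buchberger's first criterion).
S(k_4,k_6): lcm = pq. S = p + q.
  leading term p: subtract (1)·k_5 from p + q → q
  leading term q: subtract (1)·k_6 from q → 0
  remainder 0.

S(k_5,k_6): leading monomials are coprime, so the S-polynomial reduces to 0 (Buchberger's first criterion).
Every S-polynomial of the final basis reduces to 0, so we have a Gröbner basis.
Inter-reduce: drop elements whose leading term is divisible by another's, tail-reduce, and make monic.
Reduced Gröbner basis: {p, q}.

These coincide, so the ideals are equal.
The choice of monomial ordering does not affect the verdict — as long as both bases are computed under the same ordering, their equality decides ideal equality.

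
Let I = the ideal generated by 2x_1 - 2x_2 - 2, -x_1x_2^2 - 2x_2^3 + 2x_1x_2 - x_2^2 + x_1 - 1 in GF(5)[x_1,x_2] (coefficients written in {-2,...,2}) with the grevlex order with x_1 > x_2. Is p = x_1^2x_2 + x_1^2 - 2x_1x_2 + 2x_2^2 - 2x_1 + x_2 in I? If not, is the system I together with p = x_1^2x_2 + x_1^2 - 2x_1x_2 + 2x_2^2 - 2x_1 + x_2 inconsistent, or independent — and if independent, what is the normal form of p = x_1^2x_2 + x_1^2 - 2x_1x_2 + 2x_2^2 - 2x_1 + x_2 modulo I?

Adjoining x_1^2x_2 + x_1^2 - 2x_1x_2 + 2x_2^2 - 2x_1 + x_2 makes the ideal the whole ring: the system is inconsistent.

First compute the reduced Gröbner basis of I by Buchberger's algorithm.
f_1 = 2x_1 - 2x_2 - 2, LT = x_1.
f_2 = -x_1x_2^2 - 2x_2^3 + 2x_1x_2 - x_2^2 + x_1 - 1, LT = x_1x_2^2.

S(f_1,f_2): lcm = x_1x_2^2. S = 2x_2^3 + 2x_1x_2 - 2x_2^2 + x_1 - 1.
  reduce S modulo (f_1, f_2):
  remainder 2x_2^3 - 2x_2 ≠ 0; add h_3 = 2x_2^3 - 2x_2 to the basis.

The other S-polynomials (S(f_1,h_3), S(f_2,h_3)) all reduce to 0 modulo the current basis, so we have a Gröbner basis.
Inter-reduce: drop elements whose leading term is divisible by another's, tail-reduce, and make monic.
Reduced Gröbner basis: {x_2^3 - x_2, x_1 - x_2 - 1}.
Label its elements g_1 = x_2^3 - x_2, g_2 = x_1 - x_2 - 1.

Reduce p = x_1^2x_2 + x_1^2 - 2x_1x_2 + 2x_2^2 - 2x_1 + x_2 modulo G:
  leading term x_1^2x_2: subtract (x_1x_2)·g_2 from x_1^2x_2 + x_1^2 - 2x_1x_2 + 2x_2^2 - 2x_1 + x_2 → x_1x_2^2 + x_1^2 - x_1x_2 + 2x_2^2 - 2x_1 + x_2
  leading term x_1x_2^2: subtract (x_2^2)·g_2 from x_1x_2^2 + x_1^2 - x_1x_2 + 2x_2^2 - 2x_1 + x_2 → x_2^3 + x_1^2 - x_1x_2 - 2x_2^2 - 2x_1 + x_2
  leading term x_2^3: subtract (1)·g_1 from x_2^3 + x_1^2 - x_1x_2 - 2x_2^2 - 2x_1 + x_2 → x_1^2 - x_1x_2 - 2x_2^2 - 2x_1 + 2x_2
  leading term x_1^2: subtract (x_1)·g_2 from x_1^2 - x_1x_2 - 2x_2^2 - 2x_1 + 2x_2 → -2x_2^2 - x_1 + 2x_2
  leading term x_2^2: no divisor's leading term divides it; move -2x_2^2 to the remainder.
  leading term x_1: subtract (-1)·g_2 from -x_1 + 2x_2 → x_2 - 1
  leading term x_2: no divisor's leading term divides it; move x_2 to the remainder.
  leading term 1: no divisor's leading term divides it; move -1 to the remainder.
  normal form = -2x_2^2 + x_2 - 1.
The normal form is nonzero, so p ∉ I. Since p minus its normal form lies in I, I + (p) = I + (r) where r = -2x_2^2 + x_2 - 1; decide whether this ideal is the whole ring.
Run Buchberger on G together with r (pairs among the g_i already reduce to 0 since G is a Gröbner basis):
g_1 = x_2^3 - x_2, LT = x_2^3.
g_2 = x_1 - x_2 - 1, LT = x_1.
r = -2x_2^2 + x_2 - 1, LT = x_2^2.

S(g_1,r): lcm = x_2^3. S = -2x_2^2 + x_2.
  reduce S modulo (g_1, g_2, r):
  remainder 1 ≠ 0; add m_4 = 1 to the basis.

The other S-polynomials (S(g_1,g_2), S(g_2,r), S(g_1,m_4), S(g_2,m_4), S(r,m_4)) all reduce to 0 modulo the current basis, so we have a Gröbner basis.
Inter-reduce: drop elements whose leading term is divisible by another's, tail-reduce, and make monic.
Reduced Gröbner basis: {1}.
The reduced Gröbner basis of I + (p) is {1}: the ideal is the whole ring, so the enlarged system has no common solution — adjoining p is inconsistent.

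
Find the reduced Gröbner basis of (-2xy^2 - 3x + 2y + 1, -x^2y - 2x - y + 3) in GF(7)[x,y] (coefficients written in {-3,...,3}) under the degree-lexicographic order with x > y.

G = {xy^2 - 2x - y + 3, y^3 - 3xy - 3y^2 + 2x + y - 3, x^2 - 2xy - 3y^2 + 2x + 2y}

f_1 = -2xy^2 - 3x + 2y + 1, LT = xy^2.
f_2 = -x^2y - 2x - y + 3, LT = x^2y.

S(f_1,f_2): lcm = x^2y^2. S = -2x^2 - 3xy - y^2 + 3x + 3y.
  reduce S modulo (f_1, f_2):
  remainder -2x^2 - 3xy - y^2 + 3x + 3y ≠ 0; add g_3 = -2x^2 - 3xy - y^2 + 3x + 3y to the basis.

S(f_1,g_3): lcm = x^2y^2. S = 2xy^3 + 3y^4 - 2xy^2 - 2y^3 - 2x^2 - xy + 3x.
  reduce S modulo (f_1, f_2, g_3):
  remainder 3y^4 - 2y^3 - xy + 3y^2 + 3x + 3y - 1 ≠ 0; add g_4 = 3y^4 - 2y^3 - xy + 3y^2 + 3x + 3y - 1 to the basis.

S(f_2,g_3): lcm = x^2y. S = 2xy^2 + 3y^3 - 2xy - 2y^2 + 2x + y - 3.
  reduce S modulo (f_1, f_2, g_3, g_4):
  remainder 3y^3 - 2xy - 2y^2 - x + 3y - 2 ≠ 0; add g_5 = 3y^3 - 2xy - 2y^2 - x + 3y - 2 to the basis.

The other S-polynomials (S(f_1,g_4), S(f_2,g_4), S(g_3,g_4), S(f_1,g_5), S(f_2,g_5), S(g_3,g_5), S(g_4,g_5)) all reduce to 0 modulo the current basis, so we have a Gröbner basis.
Inter-reduce: drop elements whose leading term is divisible by another's, tail-reduce, and make monic.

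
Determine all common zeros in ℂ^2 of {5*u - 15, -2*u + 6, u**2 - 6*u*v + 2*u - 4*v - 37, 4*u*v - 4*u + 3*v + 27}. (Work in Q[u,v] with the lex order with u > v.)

Compute a lex Gröbner basis by Buchberger's algorithm.
f_1 = 5*u - 15, LT = u.
f_2 = -2*u + 6, LT = u.
f_3 = u**2 - 6*u*v + 2*u - 4*v - 37, LT = u**2.
f_4 = 4*u*v - 4*u + 3*v + 27, LT = u*v.

S(f_1,f_3): lcm = u**2. S = 6*u*v - 5*u + 4*v + 37.
  reduce S modulo (f_1, f_2, f_3, f_4):
  remainder 22*v + 22 ≠ 0; add h_5 = 22*v + 22 to the basis.

The other S-polynomials (S(f_1,f_2), S(f_1,f_4), S(f_2,f_3), S(f_2,f_4), S(f_3,f_4), S(f_1,h_5), S(f_2,h_5), S(f_3,h_5), S(f_4,h_5)) all reduce to 0 modulo the current basis, so we have a Gröbner basis.
Inter-reduce: drop elements whose leading term is divisible by another's, tail-reduce, and make monic.
Reduced Gröbner basis: {u - 3, v + 1}.

Since the basis is lex-ordered, v + 1 is univariate in v. Its roots are {-1}. Back-substituting each root into the other basis elements fixes the other coordinates.
  v = -1: the earlier basis element becomes u - 3 = 0, giving u = 3 — point (3, -1).
Zero-dimensionality of the ideal guarantees finitely many solutions over ℂ.

{(3, -1)}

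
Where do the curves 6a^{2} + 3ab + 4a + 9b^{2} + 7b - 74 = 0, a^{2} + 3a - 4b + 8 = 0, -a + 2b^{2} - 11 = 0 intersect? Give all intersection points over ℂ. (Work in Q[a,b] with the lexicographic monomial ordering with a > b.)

Compute a lex Gröbner basis by Buchberger's algorithm.
f_1 = 6a^{2} + 3ab + 4a + 9b^{2} + 7b - 74, LT = a^{2}.
f_2 = a^{2} + 3a - 4b + 8, LT = a^{2}.
f_3 = -a + 2b^{2} - 11, LT = a.

S(f_1,f_2): lcm = a^{2}. S = \tfrac{1}{2}ab - \tfrac{7}{3}a + \tfrac{3}{2}b^{2} + \tfrac{31}{6}b - \tfrac{61}{3}.
  leading term ab: subtract (-\tfrac{1}{2}b)·f_3 from \tfrac{1}{2}ab - \tfrac{7}{3}a + \tfrac{3}{2}b^{2} + \tfrac{31}{6}b - \tfrac{61}{3} → -\tfrac{7}{3}a + b^{3} + \tfrac{3}{2}b^{2} - \tfrac{1}{3}b - \tfrac{61}{3}
  leading term a: subtract (\tfrac{7}{3})·f_3 from -\tfrac{7}{3}a + b^{3} + \tfrac{3}{2}b^{2} - \tfrac{1}{3}b - \tfrac{61}{3} → b^{3} - \tfrac{19}{6}b^{2} - \tfrac{1}{3}b + \tfrac{16}{3}
  leading term b^{3}: no divisor's leading term divides it; move b^{3} to the remainder.
  leading term b^{2}: no divisor's leading term divides it; move -\tfrac{19}{6}b^{2} to the remainder.
  leading term b: no divisor's leading term divides it; move -\tfrac{1}{3}b to the remainder.
  leading term 1: no divisor's leading term divides it; move \tfrac{16}{3} to the remainder.
  remainder b^{3} - \tfrac{19}{6}b^{2} - \tfrac{1}{3}b + \tfrac{16}{3} ≠ 0; add h_4 = b^{3} - \tfrac{19}{6}b^{2} - \tfrac{1}{3}b + \tfrac{16}{3} to the basis.

S(f_1,f_3): lcm = a^{2}. S = 2ab^{2} + \tfrac{1}{2}ab - \tfrac{31}{3}a + \tfrac{3}{2}b^{2} + \tfrac{7}{6}b - \tfrac{37}{3}.
  leading term ab^{2}: subtract (-2b^{2})·f_3 from 2ab^{2} + \tfrac{1}{2}ab - \tfrac{31}{3}a + \tfrac{3}{2}b^{2} + \tfrac{7}{6}b - \tfrac{37}{3} → \tfrac{1}{2}ab - \tfrac{31}{3}a + 4b^{4} - \tfrac{41}{2}b^{2} + \tfrac{7}{6}b - \tfrac{37}{3}
  leading term ab: subtract (-\tfrac{1}{2}b)·f_3 from \tfrac{1}{2}ab - \tfrac{31}{3}a + 4b^{4} - \tfrac{41}{2}b^{2} + \tfrac{7}{6}b - \tfrac{37}{3} → -\tfrac{31}{3}a + 4b^{4} + b^{3} - \tfrac{41}{2}b^{2} - \tfrac{13}{3}b - \tfrac{37}{3}
  leading term a: subtract (\tfrac{31}{3})·f_3 from -\tfrac{31}{3}a + 4b^{4} + b^{3} - \tfrac{41}{2}b^{2} - \tfrac{13}{3}b - \tfrac{37}{3} → 4b^{4} + b^{3} - \tfrac{247}{6}b^{2} - \tfrac{13}{3}b + \tfrac{304}{3}
  leading term b^{4}: subtract (4b)·h_4 from 4b^{4} + b^{3} - \tfrac{247}{6}b^{2} - \tfrac{13}{3}b + \tfrac{304}{3} → \tfrac{41}{3}b^{3} - \tfrac{239}{6}b^{2} - \tfrac{77}{3}b + \tfrac{304}{3}
  leading term b^{3}: subtract (\tfrac{41}{3})·h_4 from \tfrac{41}{3}b^{3} - \tfrac{239}{6}b^{2} - \tfrac{77}{3}b + \tfrac{304}{3} → \tfrac{31}{9}b^{2} - \tfrac{190}{9}b + \tfrac{256}{9}
  leading term b^{2}: no divisor's leading term divides it; move \tfrac{31}{9}b^{2} to the remainder.
  leading term b: no divisor's leading term divides it; move -\tfrac{190}{9}b to the remainder.
  leading term 1: no divisor's leading term divides it; move \tfrac{256}{9} to the remainder.
  remainder \tfrac{31}{9}b^{2} - \tfrac{190}{9}b + \tfrac{256}{9} ≠ 0; add h_5 = \tfrac{31}{9}b^{2} - \tfrac{190}{9}b + \tfrac{256}{9} to the basis.

S(h_4,h_5): lcm = b^{3}. S = \tfrac{551}{186}b^{2} - \tfrac{799}{93}b + \tfrac{16}{3}.
  leading term b^{2}: subtract (\tfrac{1653}{1922})·h_5 from \tfrac{551}{186}b^{2} - \tfrac{799}{93}b + \tfrac{16}{3} → \tfrac{9192}{961}b - \tfrac{18384}{961}
  leading term b: no divisor's leading term divides it; move \tfrac{9192}{961}b to the remainder.
  leading term 1: no divisor's leading term divides it; move -\tfrac{18384}{961} to the remainder.
  remainder \tfrac{9192}{961}b - \tfrac{18384}{961} ≠ 0; add h_6 = \tfrac{9192}{961}b - \tfrac{18384}{961} to the basis.

The other S-polynomials (S(f_2,f_3), S(f_1,h_4), S(f_2,h_4), S(f_3,h_4), S(f_1,h_5), S(f_2,h_5), S(f_3,h_5), S(f_1,h_6), S(f_2,h_6), S(f_3,h_6), S(h_4,h_6), S(h_5,h_6)) all reduce to 0 modulo the current basis, so we have a Gröbner basis.
Inter-reduce: drop elements whose leading term is divisible by another's, tail-reduce, and make monic.
Reduced Gröbner basis: {a + 3, b - 2}.

Elimination: the polynomial b - 2 lies in the elimination ideal for b, so b ∈ {2}. For each such b, the remaining basis elements (now univariate) give the rest of the solution.
  b = 2: the earlier basis element becomes a + 3 = 0, giving a = -3 — point (-3, 2).

{(-3, 2)}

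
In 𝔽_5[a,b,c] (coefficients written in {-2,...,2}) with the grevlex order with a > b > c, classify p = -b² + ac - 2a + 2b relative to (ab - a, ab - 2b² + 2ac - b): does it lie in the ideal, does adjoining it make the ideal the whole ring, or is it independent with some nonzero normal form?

First compute the reduced Gröbner basis of I by Buchberger's algorithm.
f_1 = ab - a, LT = ab.
f_2 = ab - 2b² + 2ac - b, LT = ab.

S(f_1,f_2): lcm = ab. S = 2b² - 2ac - a + b.
  reduce S modulo (f_1, f_2):
  remainder 2b² - 2ac - a + b ≠ 0; add h_3 = 2b² - 2ac - a + b to the basis.

S(f_1,h_3): lcm = ab². S = a²c - 2a² + ab.
  reduce S modulo (f_1, f_2, h_3):
  remainder a²c - 2a² + a ≠ 0; add h_4 = a²c - 2a² + a to the basis.

The other S-polynomials (S(f_2,h_3), S(f_1,h_4), S(f_2,h_4), S(h_3,h_4)) all reduce to 0 modulo the current basis, so we have a Gröbner basis.
Inter-reduce: drop elements whose leading term is divisible by another's, tail-reduce, and make monic.
Reduced Gröbner basis: {a²c - 2a² + a, ab - a, b² - ac + 2a - 2b}.
Label its elements g_1 = a²c - 2a² + a, g_2 = ab - a, g_3 = b² - ac + 2a - 2b.

Reduce p = -b² + ac - 2a + 2b modulo G:
  leading term b²: subtract (-1)·g_3 from -b² + ac - 2a + 2b → 0
  normal form = 0.
Since the normal form is 0, p ∈ I.

The remainder on division by a Gröbner basis is unique — it is the normal form.

-b² + ac - 2a + 2b lies in I (it reduces to 0).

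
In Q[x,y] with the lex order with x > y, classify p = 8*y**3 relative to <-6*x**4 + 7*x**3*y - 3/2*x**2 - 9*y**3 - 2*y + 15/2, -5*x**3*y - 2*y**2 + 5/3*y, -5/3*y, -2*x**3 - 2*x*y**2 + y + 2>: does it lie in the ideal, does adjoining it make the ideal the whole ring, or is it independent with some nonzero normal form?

8*y**3 lies in I (it reduces to 0).

First compute the reduced Gröbner basis of I by Buchberger's algorithm.
f_1 = -6*x**4 + 7*x**3*y - 3/2*x**2 - 9*y**3 - 2*y + 15/2, LT = x**4.
f_2 = -5*x**3*y - 2*y**2 + 5/3*y, LT = x**3*y.
f_3 = -5/3*y, LT = y.
f_4 = -2*x**3 - 2*x*y**2 + y + 2, LT = x**3.

S(f_1,f_4): lcm = x**4. S = -7/6*x**3*y - x**2*y**2 + 1/4*x**2 + 1/2*x*y + x + 3/2*y**3 + 1/3*y - 5/4.
  reduce S modulo (f_1, f_2, f_3, f_4):
  remainder 1/4*x**2 + x - 5/4 ≠ 0; add h_5 = 1/4*x**2 + x - 5/4 to the basis.

S(f_1,h_5): lcm = x**4. S = -7/6*x**3*y - 4*x**3 + 21/4*x**2 + 3/2*y**3 + 1/3*y - 5/4.
  reduce S modulo (f_1, f_2, f_3, f_4, h_5):
  remainder -21*x + 21 ≠ 0; add h_6 = -21*x + 21 to the basis.

The other S-polynomials (S(f_1,f_2), S(f_1,f_3), S(f_2,f_3), S(f_2,f_4), S(f_3,f_4), S(f_2,h_5), S(f_3,h_5), S(f_4,h_5), S(f_1,h_6), S(f_2,h_6), S(f_3,h_6), S(f_4,h_6), S(h_5,h_6)) all reduce to 0 modulo the current basis, so we have a Gröbner basis.
Inter-reduce: drop elements whose leading term is divisible by another's, tail-reduce, and make monic.
Reduced Gröbner basis: {x - 1, y}.
Label its elements g_1 = x - 1, g_2 = y.

Reduce p = 8*y**3 modulo G:
  leading term y**3: subtract (8*y**2)·g_2 from 8*y**3 → 0
  normal form = 0.
Since the normal form is 0, p ∈ I.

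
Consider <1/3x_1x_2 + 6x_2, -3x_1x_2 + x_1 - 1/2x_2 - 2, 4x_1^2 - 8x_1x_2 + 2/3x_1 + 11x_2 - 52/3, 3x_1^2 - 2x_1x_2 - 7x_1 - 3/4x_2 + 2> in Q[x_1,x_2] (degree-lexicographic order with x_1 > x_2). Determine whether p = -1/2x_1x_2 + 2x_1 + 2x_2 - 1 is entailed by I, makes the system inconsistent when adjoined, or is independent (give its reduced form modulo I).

Adjoining -1/2x_1x_2 + 2x_1 + 2x_2 - 1 makes the ideal the whole ring: the system is inconsistent.

First compute the reduced Gröbner basis of I by Buchberger's algorithm.
f_1 = 1/3x_1x_2 + 6x_2, LT = x_1x_2.
f_2 = -3x_1x_2 + x_1 - 1/2x_2 - 2, LT = x_1x_2.
f_3 = 4x_1^2 - 8x_1x_2 + 2/3x_1 + 11x_2 - 52/3, LT = x_1^2.
f_4 = 3x_1^2 - 2x_1x_2 - 7x_1 - 3/4x_2 + 2, LT = x_1^2.

S(f_1,f_2): lcm = x_1x_2. S = 1/3x_1 + 107/6x_2 - 2/3.
  leading term x_1: no divisor's leading term divides it; move 1/3x_1 to the remainder.
  leading term x_2: no divisor's leading term divides it; move 107/6x_2 to the remainder.
  leading term 1: no divisor's leading term divides it; move -2/3 to the remainder.
  remainder 1/3x_1 + 107/6x_2 - 2/3 ≠ 0; add h_5 = 1/3x_1 + 107/6x_2 - 2/3 to the basis.

S(f_1,f_3): lcm = x_1^2x_2. S = 2x_1x_2^2 + 107/6x_1x_2 - 11/4x_2^2 + 13/3x_2.
  leading term x_1x_2^2: subtract (6x_2)·f_1 from 2x_1x_2^2 + 107/6x_1x_2 - 11/4x_2^2 + 13/3x_2 → 107/6x_1x_2 - 155/4x_2^2 + 13/3x_2
  leading term x_1x_2: subtract (107/2)·f_1 from 107/6x_1x_2 - 155/4x_2^2 + 13/3x_2 → -155/4x_2^2 - 950/3x_2
  leading term x_2^2: no divisor's leading term divides it; move -155/4x_2^2 to the remainder.
  leading term x_2: no divisor's leading term divides it; move -950/3x_2 to the remainder.
  remainder -155/4x_2^2 - 950/3x_2 ≠ 0; add h_6 = -155/4x_2^2 - 950/3x_2 to the basis.

S(f_1,f_4): lcm = x_1^2x_2. S = 2/3x_1x_2^2 + 61/3x_1x_2 + 1/4x_2^2 - 2/3x_2.
  leading term x_1x_2^2: subtract (2x_2)·f_1 from 2/3x_1x_2^2 + 61/3x_1x_2 + 1/4x_2^2 - 2/3x_2 → 61/3x_1x_2 - 47/4x_2^2 - 2/3x_2
  leading term x_1x_2: subtract (61)·f_1 from 61/3x_1x_2 - 47/4x_2^2 - 2/3x_2 → -47/4x_2^2 - 1100/3x_2
  leading term x_2^2: subtract (47/155)·h_6 from -47/4x_2^2 - 1100/3x_2 → -8390/31x_2
  leading term x_2: no divisor's leading term divides it; move -8390/31x_2 to the remainder.
  remainder -8390/31x_2 ≠ 0; add h_7 = -8390/31x_2 to the basis.

The other S-polynomials (S(f_2,f_3), S(f_2,f_4), S(f_3,f_4), S(f_1,h_5), S(f_2,h_5), S(f_3,h_5), S(f_4,h_5), S(f_1,h_6), S(f_2,h_6), S(f_3,h_6), S(f_4,h_6), S(h_5,h_6), S(f_1,h_7), S(f_2,h_7), S(f_3,h_7), S(f_4,h_7), S(h_5,h_7), S(h_6,h_7)) all reduce to 0 modulo the current basis, so we have a Gröbner basis.
Inter-reduce: drop elements whose leading term is divisible by another's, tail-reduce, and make monic.
Reduced Gröbner basis: {x_1 - 2, x_2}.
Label its elements g_1 = x_1 - 2, g_2 = x_2.

Reduce p = -1/2x_1x_2 + 2x_1 + 2x_2 - 1 modulo G:
  leading term x_1x_2: subtract (-1/2x_2)·g_1 from -1/2x_1x_2 + 2x_1 + 2x_2 - 1 → 2x_1 + x_2 - 1
  leading term x_1: subtract (2)·g_1 from 2x_1 + x_2 - 1 → x_2 + 3
  leading term x_2: subtract (1)·g_2 from x_2 + 3 → 3
  leading term 1: no divisor's leading term divides it; move 3 to the remainder.
  normal form = 3.
The normal form is nonzero, so p ∉ I. Since p minus its normal form lies in I, I + (p) = I + (r) where r = 3; decide whether this ideal is the whole ring.
Here r = 3 is a nonzero constant, hence a unit: 1 ∈ I + (p), the Gröbner basis of I + (p) is {1}, and the enlarged system has no common solution — adjoining p is inconsistent.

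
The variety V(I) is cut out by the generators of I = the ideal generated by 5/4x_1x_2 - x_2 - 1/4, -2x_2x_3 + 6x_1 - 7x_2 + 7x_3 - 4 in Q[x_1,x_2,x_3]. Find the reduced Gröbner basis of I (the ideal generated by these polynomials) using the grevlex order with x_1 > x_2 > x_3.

The reduced Gröbner basis is the canonical form of the ideal for this ordering.

f_1 = 5/4x_1x_2 - x_2 - 1/4, LT = x_1x_2.
f_2 = -2x_2x_3 + 6x_1 - 7x_2 + 7x_3 - 4, LT = x_2x_3.

S(f_1,f_2): lcm = x_1x_2x_3. S = 3x_1^2 - 7/2x_1x_2 + 7/2x_1x_3 - 4/5x_2x_3 - 2x_1 - 1/5x_3.
  reduce S modulo (f_1, f_2):
  remainder 3x_1^2 + 7/2x_1x_3 - 22/5x_1 - 3x_3 + 9/10 ≠ 0; add g_3 = 3x_1^2 + 7/2x_1x_3 - 22/5x_1 - 3x_3 + 9/10 to the basis.

The other S-polynomials (S(f_1,g_3), S(f_2,g_3)) all reduce to 0 modulo the current basis, so we have a Gröbner basis.

G = {x_1^2 + 7/6x_1x_3 - 22/15x_1 - x_3 + 3/10, x_1x_2 - 4/5x_2 - 1/5, x_2x_3 - 3x_1 + 7/2x_2 - 7/2x_3 + 2}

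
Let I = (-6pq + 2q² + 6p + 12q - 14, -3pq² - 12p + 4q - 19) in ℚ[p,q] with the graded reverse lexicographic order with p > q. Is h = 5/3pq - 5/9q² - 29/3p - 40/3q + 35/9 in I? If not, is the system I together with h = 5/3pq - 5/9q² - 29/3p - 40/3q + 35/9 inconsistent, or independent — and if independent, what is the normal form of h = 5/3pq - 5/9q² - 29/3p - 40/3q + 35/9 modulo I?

First compute the reduced Gröbner basis of I by Buchberger's algorithm.
f_1 = -6pq + 2q² + 6p + 12q - 14, LT = pq.
f_2 = -3pq² - 12p + 4q - 19, LT = pq².

S(f_1,f_2): lcm = pq². S = -⅓q³ - pq - 2q² - 4p + 11/3q - 19/3.
  reduce S modulo (f_1, f_2):
  remainder -⅓q³ - 7/3q² - 5p + 5/3q - 4 ≠ 0; add k_3 = -⅓q³ - 7/3q² - 5p + 5/3q - 4 to the basis.

S(f_1,k_3): lcm = pq³. S = -⅓q⁴ - 8pq² - 2q³ - 15p² + 5pq + 7/3q² - 12p.
  reduce S modulo (f_1, f_2, k_3):
  remainder -15p² + 5/3q² + 25p + 15q + 70/3 ≠ 0; add k_4 = -15p² + 5/3q² + 25p + 15q + 70/3 to the basis.

The other S-polynomials (S(f_2,k_3), S(f_1,k_4), S(f_2,k_4), S(k_3,k_4)) all reduce to 0 modulo the current basis, so we have a Gröbner basis.
Inter-reduce: drop elements whose leading term is divisible by another's, tail-reduce, and make monic.
Reduced Gröbner basis: {q³ + 7q² + 15p - 5q + 12, p² - 1/9q² - 5/3p - q - 14/9, pq - ⅓q² - p - 2q + 7/3}.
Label its elements g_1 = q³ + 7q² + 15p - 5q + 12, g_2 = p² - 1/9q² - 5/3p - q - 14/9, g_3 = pq - ⅓q² - p - 2q + 7/3.

Reduce h = 5/3pq - 5/9q² - 29/3p - 40/3q + 35/9 modulo G:
  leading term pq: subtract (5/3)·g_3 from 5/3pq - 5/9q² - 29/3p - 40/3q + 35/9 → -8p - 10q
  leading term p: no divisor's leading term divides it; move -8p to the remainder.
  leading term q: no divisor's leading term divides it; move -10q to the remainder.
  normal form = -8p - 10q.
The normal form is nonzero, so h ∉ I. Since h minus its normal form lies in I, I + (h) = I + (r) where r = -8p - 10q; decide whether this ideal is the whole ring.
Run Buchberger on G together with r (pairs among the g_i already reduce to 0 since G is a Gröbner basis):
g_1 = q³ + 7q² + 15p - 5q + 12, LT = q³.
g_2 = p² - 1/9q² - 5/3p - q - 14/9, LT = p².
g_3 = pq - ⅓q² - p - 2q + 7/3, LT = pq.
r = -8p - 10q, LT = p.

S(g_2,r): lcm = p². S = -5/4pq - 1/9q² - 5/3p - q - 14/9.
  reduce S modulo (g_1, g_2, g_3, r):
  remainder -19/36q² + 7/48q + 49/36 ≠ 0; add m_5 = -19/36q² + 7/48q + 49/36 to the basis.

S(g_3,r): lcm = pq. S = -19/12q² - p - 2q + 7/3.
  reduce S modulo (g_1, g_2, g_3, r, m_5):
  remainder -19/16q - 7/4 ≠ 0; add m_6 = -19/16q - 7/4 to the basis.

S(g_1,m_5): lcm = q³. S = 553/76q² + 15p - 46/19q + 12.
  reduce S modulo (g_1, g_2, g_3, r, m_5, m_6):
  remainder 404693/6859 ≠ 0; add m_7 = 404693/6859 to the basis.

The other S-polynomials (S(g_1,g_2), S(g_1,g_3), S(g_1,r), S(g_2,g_3), S(g_2,m_5), S(g_3,m_5), S(r,m_5), S(g_1,m_6), S(g_2,m_6), S(g_3,m_6), S(r,m_6), S(m_5,m_6), S(g_1,m_7), S(g_2,m_7), S(g_3,m_7), S(r,m_7), S(m_5,m_7), S(m_6,m_7)) all reduce to 0 modulo the current basis, so we have a Gröbner basis.
Inter-reduce: drop elements whose leading term is divisible by another's, tail-reduce, and make monic.
Reduced Gröbner basis: {1}.
The reduced Gröbner basis of I + (h) is {1}: the ideal is the whole ring, so the enlarged system has no common solution — adjoining h is inconsistent.

Ideal membership is decidable via reduction modulo a Gröbner basis.

Adjoining 5/3pq - 5/9q² - 29/3p - 40/3q + 35/9 makes the ideal the whole ring: the system is inconsistent.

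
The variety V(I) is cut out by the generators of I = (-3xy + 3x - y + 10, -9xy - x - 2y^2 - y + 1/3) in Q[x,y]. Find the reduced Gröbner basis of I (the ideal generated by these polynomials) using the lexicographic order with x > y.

G = {x + 1/5y^2 - 1/5y + 89/30, y^3 - 2y^2 + 85/6y + 11/6}

f_1 = -3xy + 3x - y + 10, LT = xy.
f_2 = -9xy - x - 2y^2 - y + 1/3, LT = xy.

S(f_1,f_2): lcm = xy. S = -10/9x - 2/9y^2 + 2/9y - 89/27.
  leading term x: no divisor's leading term divides it; move -10/9x to the remainder.
  leading term y^2: no divisor's leading term divides it; move -2/9y^2 to the remainder.
  leading term y: no divisor's leading term divides it; move 2/9y to the remainder.
  leading term 1: no divisor's leading term divides it; move -89/27 to the remainder.
  remainder -10/9x - 2/9y^2 + 2/9y - 89/27 ≠ 0; add g_3 = -10/9x - 2/9y^2 + 2/9y - 89/27 to the basis.

S(f_1,g_3): lcm = xy. S = -x - 1/5y^3 + 1/5y^2 - 79/30y - 10/3.
  leading term x: subtract (9/10)·g_3 from -x - 1/5y^3 + 1/5y^2 - 79/30y - 10/3 → -1/5y^3 + 2/5y^2 - 17/6y - 11/30
  leading term y^3: no divisor's leading term divides it; move -1/5y^3 to the remainder.
  leading term y^2: no divisor's leading term divides it; move 2/5y^2 to the remainder.
  leading term y: no divisor's leading term divides it; move -17/6y to the remainder.
  leading term 1: no divisor's leading term divides it; move -11/30 to the remainder.
  remainder -1/5y^3 + 2/5y^2 - 17/6y - 11/30 ≠ 0; add g_4 = -1/5y^3 + 2/5y^2 - 17/6y - 11/30 to the basis.

The other S-polynomials (S(f_2,g_3), S(f_1,g_4), S(f_2,g_4), S(g_3,g_4)) all reduce to 0 modulo the current basis, so we have a Gröbner basis.
Inter-reduce: drop elements whose leading term is divisible by another's, tail-reduce, and make monic.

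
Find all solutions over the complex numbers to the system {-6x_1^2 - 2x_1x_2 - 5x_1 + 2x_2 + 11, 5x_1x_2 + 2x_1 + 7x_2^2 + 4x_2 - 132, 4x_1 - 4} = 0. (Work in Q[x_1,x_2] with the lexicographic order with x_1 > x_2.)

{(1, -5), (1, 26/7)}

Compute a lex Gröbner basis by Buchberger's algorithm.
f_1 = -6x_1^2 - 2x_1x_2 - 5x_1 + 2x_2 + 11, LT = x_1^2.
f_2 = 5x_1x_2 + 2x_1 + 7x_2^2 + 4x_2 - 132, LT = x_1x_2.
f_3 = 4x_1 - 4, LT = x_1.

S(f_1,f_2): lcm = x_1^2x_2. S = -2/5x_1^2 - 16/15x_1x_2^2 + 1/30x_1x_2 + 132/5x_1 - 1/3x_2^2 - 11/6x_2.
  leading term x_1^2: subtract (1/15)·f_1 from -2/5x_1^2 - 16/15x_1x_2^2 + 1/30x_1x_2 + 132/5x_1 - 1/3x_2^2 - 11/6x_2 → -16/15x_1x_2^2 + 1/6x_1x_2 + 401/15x_1 - 1/3x_2^2 - 59/30x_2 - 11/15
  leading term x_1x_2^2: subtract (-16/75x_2)·f_2 from -16/15x_1x_2^2 + 1/6x_1x_2 + 401/15x_1 - 1/3x_2^2 - 59/30x_2 - 11/15 → 89/150x_1x_2 + 401/15x_1 + 112/75x_2^3 + 13/25x_2^2 - 4519/150x_2 - 11/15
  leading term x_1x_2: subtract (89/750)·f_2 from 89/150x_1x_2 + 401/15x_1 + 112/75x_2^3 + 13/25x_2^2 - 4519/150x_2 - 11/15 → 3312/125x_1 + 112/75x_2^3 - 233/750x_2^2 - 22951/750x_2 + 5599/375
  leading term x_1: subtract (828/125)·f_3 from 3312/125x_1 + 112/75x_2^3 - 233/750x_2^2 - 22951/750x_2 + 5599/375 → 112/75x_2^3 - 233/750x_2^2 - 22951/750x_2 + 3107/75
  leading term x_2^3: no divisor's leading term divides it; move 112/75x_2^3 to the remainder.
  leading term x_2^2: no divisor's leading term divides it; move -233/750x_2^2 to the remainder.
  leading term x_2: no divisor's leading term divides it; move -22951/750x_2 to the remainder.
  leading term 1: no divisor's leading term divides it; move 3107/75 to the remainder.
  remainder 112/75x_2^3 - 233/750x_2^2 - 22951/750x_2 + 3107/75 ≠ 0; add h_4 = 112/75x_2^3 - 233/750x_2^2 - 22951/750x_2 + 3107/75 to the basis.

S(f_1,f_3): lcm = x_1^2. S = 1/3x_1x_2 + 11/6x_1 - 1/3x_2 - 11/6.
  leading term x_1x_2: subtract (1/15)·f_2 from 1/3x_1x_2 + 11/6x_1 - 1/3x_2 - 11/6 → 17/10x_1 - 7/15x_2^2 - 3/5x_2 + 209/30
  leading term x_1: subtract (17/40)·f_3 from 17/10x_1 - 7/15x_2^2 - 3/5x_2 + 209/30 → -7/15x_2^2 - 3/5x_2 + 26/3
  leading term x_2^2: no divisor's leading term divides it; move -7/15x_2^2 to the remainder.
  leading term x_2: no divisor's leading term divides it; move -3/5x_2 to the remainder.
  leading term 1: no divisor's leading term divides it; move 26/3 to the remainder.
  remainder -7/15x_2^2 - 3/5x_2 + 26/3 ≠ 0; add h_5 = -7/15x_2^2 - 3/5x_2 + 26/3 to the basis.

The other S-polynomials (S(f_2,f_3), S(f_1,h_4), S(f_2,h_4), S(f_3,h_4), S(f_1,h_5), S(f_2,h_5), S(f_3,h_5), S(h_4,h_5)) all reduce to 0 modulo the current basis, so we have a Gröbner basis.
Inter-reduce: drop elements whose leading term is divisible by another's, tail-reduce, and make monic.
Reduced Gröbner basis: {x_1 - 1, x_2^2 + 9/7x_2 - 130/7}.

From the last basis element, x_2^2 + 9/7x_2 - 130/7 = 0, so x_2 takes values in {-5, 26/7}. Each choice, substituted upward through the basis, yields the corresponding point(s) of the solution set.
  x_2 = -5: the earlier basis element becomes x_1 - 1 = 0, giving x_1 = 1 — point (1, -5).
  x_2 = 26/7: the earlier basis element becomes x_1 - 1 = 0, giving x_1 = 1 — point (1, 26/7).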